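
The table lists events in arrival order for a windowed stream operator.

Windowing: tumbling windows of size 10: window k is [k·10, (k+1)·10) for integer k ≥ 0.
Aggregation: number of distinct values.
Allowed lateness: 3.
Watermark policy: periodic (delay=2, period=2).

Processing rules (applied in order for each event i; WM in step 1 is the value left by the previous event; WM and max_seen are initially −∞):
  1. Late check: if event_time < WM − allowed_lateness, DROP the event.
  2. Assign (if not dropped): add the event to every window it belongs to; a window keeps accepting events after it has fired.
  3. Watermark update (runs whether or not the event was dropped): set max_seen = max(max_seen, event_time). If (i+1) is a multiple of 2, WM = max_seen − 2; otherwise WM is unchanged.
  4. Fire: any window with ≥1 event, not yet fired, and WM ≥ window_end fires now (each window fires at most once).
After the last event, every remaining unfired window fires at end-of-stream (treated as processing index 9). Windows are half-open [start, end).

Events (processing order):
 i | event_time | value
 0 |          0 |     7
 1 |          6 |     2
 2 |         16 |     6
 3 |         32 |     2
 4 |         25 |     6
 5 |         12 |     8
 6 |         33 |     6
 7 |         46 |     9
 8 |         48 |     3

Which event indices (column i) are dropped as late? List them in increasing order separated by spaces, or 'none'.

4 5

i=0 t=0 v=7: → [0,10); WM=−∞
i=1 t=6 v=2: → [0,10); WM=4
i=2 t=16 v=6: → [10,20); WM=4
i=3 t=32 v=2: → [30,40); WM=30; [0,10) fires=2 [10,20) fires=1
i=4 t=25 v=6: DROP (t<30-3); WM=30
i=5 t=12 v=8: DROP (t<30-3); WM=30
i=6 t=33 v=6: → [30,40); WM=30
i=7 t=46 v=9: → [40,50); WM=44; [30,40) fires=2
i=8 t=48 v=3: → [40,50); WM=44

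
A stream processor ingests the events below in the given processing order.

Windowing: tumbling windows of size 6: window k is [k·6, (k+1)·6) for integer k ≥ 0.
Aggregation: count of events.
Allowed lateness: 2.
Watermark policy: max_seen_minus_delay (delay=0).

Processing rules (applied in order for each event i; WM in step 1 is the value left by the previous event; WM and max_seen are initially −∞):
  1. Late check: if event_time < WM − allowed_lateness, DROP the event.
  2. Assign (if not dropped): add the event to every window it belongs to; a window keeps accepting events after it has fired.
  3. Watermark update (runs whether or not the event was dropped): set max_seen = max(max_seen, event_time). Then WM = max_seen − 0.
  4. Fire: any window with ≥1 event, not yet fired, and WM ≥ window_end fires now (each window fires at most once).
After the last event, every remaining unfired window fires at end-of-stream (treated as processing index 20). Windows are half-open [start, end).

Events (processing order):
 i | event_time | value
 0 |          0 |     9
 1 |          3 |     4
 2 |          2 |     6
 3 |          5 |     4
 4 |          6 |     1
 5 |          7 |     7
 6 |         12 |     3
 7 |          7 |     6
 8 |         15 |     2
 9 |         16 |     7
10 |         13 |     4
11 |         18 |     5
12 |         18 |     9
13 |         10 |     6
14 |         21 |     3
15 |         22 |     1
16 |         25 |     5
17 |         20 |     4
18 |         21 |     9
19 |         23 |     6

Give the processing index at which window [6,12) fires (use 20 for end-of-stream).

i=0 t=0 v=9: → [0,6); WM=0
i=1 t=3 v=4: → [0,6); WM=3
i=2 t=2 v=6: → [0,6); WM=3
i=3 t=5 v=4: → [0,6); WM=5
i=4 t=6 v=1: → [6,12); WM=6; [0,6) fires=4
i=5 t=7 v=7: → [6,12); WM=7
i=6 t=12 v=3: → [12,18); WM=12; [6,12) fires=2
i=7 t=7 v=6: DROP (t<12-2); WM=12
i=8 t=15 v=2: → [12,18); WM=15
i=9 t=16 v=7: → [12,18); WM=16
i=10 t=13 v=4: DROP (t<16-2); WM=16
i=11 t=18 v=5: → [18,24); WM=18; [12,18) fires=3
i=12 t=18 v=9: → [18,24); WM=18
i=13 t=10 v=6: DROP (t<18-2); WM=18
i=14 t=21 v=3: → [18,24); WM=21
i=15 t=22 v=1: → [18,24); WM=22
i=16 t=25 v=5: → [24,30); WM=25; [18,24) fires=4
i=17 t=20 v=4: DROP (t<25-2); WM=25
i=18 t=21 v=9: DROP (t<25-2); WM=25
i=19 t=23 v=6: → [18,24); WM=25

6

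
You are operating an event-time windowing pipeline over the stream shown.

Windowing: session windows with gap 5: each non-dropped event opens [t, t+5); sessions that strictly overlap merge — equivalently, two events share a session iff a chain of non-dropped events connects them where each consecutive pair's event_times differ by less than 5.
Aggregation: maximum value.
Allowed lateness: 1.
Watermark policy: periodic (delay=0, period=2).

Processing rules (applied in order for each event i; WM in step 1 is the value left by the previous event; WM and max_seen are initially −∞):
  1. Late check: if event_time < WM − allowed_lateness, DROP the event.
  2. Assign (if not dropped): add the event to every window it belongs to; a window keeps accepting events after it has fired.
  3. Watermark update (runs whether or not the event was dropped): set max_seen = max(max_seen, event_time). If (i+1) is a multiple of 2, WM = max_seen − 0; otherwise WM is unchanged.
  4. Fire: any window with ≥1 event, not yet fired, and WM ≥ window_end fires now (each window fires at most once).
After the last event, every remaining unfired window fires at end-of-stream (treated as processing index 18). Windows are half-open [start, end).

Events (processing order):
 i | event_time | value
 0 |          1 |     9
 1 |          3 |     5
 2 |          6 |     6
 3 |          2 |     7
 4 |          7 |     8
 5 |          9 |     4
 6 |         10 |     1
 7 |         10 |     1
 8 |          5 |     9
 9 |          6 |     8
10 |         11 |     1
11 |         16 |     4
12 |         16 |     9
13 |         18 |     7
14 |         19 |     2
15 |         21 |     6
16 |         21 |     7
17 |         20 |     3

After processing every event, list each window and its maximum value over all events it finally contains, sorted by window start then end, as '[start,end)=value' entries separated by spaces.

i=0 t=1 v=9: → [1,6); WM=−∞
i=1 t=3 v=5: → [1,8); WM=3
i=2 t=6 v=6: → [1,11); WM=3
i=3 t=2 v=7: → [1,11); WM=6
i=4 t=7 v=8: → [1,12); WM=6
i=5 t=9 v=4: → [1,14); WM=9
i=6 t=10 v=1: → [1,15); WM=9
i=7 t=10 v=1: → [1,15); WM=10
i=8 t=5 v=9: DROP (t<10-1); WM=10
i=9 t=6 v=8: DROP (t<10-1); WM=10
i=10 t=11 v=1: → [1,16); WM=10
i=11 t=16 v=4: → [16,21); WM=16
i=12 t=16 v=9: → [16,21); WM=16
i=13 t=18 v=7: → [16,23); WM=18
i=14 t=19 v=2: → [16,24); WM=18
i=15 t=21 v=6: → [16,26); WM=21
i=16 t=21 v=7: → [16,26); WM=21
i=17 t=20 v=3: → [16,26); WM=21

[1,16)=9 [16,26)=9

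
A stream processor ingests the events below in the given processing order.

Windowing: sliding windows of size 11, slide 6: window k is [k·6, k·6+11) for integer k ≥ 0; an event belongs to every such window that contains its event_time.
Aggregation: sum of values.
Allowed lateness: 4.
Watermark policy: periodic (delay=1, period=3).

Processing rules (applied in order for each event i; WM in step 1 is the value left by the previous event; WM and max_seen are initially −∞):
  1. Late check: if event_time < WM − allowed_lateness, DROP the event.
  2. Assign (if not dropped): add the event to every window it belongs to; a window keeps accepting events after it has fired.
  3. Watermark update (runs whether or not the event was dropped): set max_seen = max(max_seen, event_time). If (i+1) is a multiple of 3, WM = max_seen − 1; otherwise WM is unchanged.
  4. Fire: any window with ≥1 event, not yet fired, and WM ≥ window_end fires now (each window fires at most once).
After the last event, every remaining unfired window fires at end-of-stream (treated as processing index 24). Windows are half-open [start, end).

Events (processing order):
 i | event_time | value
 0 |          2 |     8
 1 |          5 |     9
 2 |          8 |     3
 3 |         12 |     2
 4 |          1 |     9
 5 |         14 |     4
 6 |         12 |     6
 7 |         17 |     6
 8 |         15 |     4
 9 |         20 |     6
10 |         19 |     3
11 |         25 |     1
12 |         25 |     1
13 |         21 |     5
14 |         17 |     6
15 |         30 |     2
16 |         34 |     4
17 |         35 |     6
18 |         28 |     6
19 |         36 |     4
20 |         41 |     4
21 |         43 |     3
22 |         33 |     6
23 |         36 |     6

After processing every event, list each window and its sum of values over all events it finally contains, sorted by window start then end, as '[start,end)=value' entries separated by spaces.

i=0 t=2 v=8: → [0,11); WM=−∞
i=1 t=5 v=9: → [0,11); WM=−∞
i=2 t=8 v=3: → [6,17),[0,11); WM=7
i=3 t=12 v=2: → [12,23),[6,17); WM=7
i=4 t=1 v=9: DROP (t<7-4); WM=7
i=5 t=14 v=4: → [12,23),[6,17); WM=13; [0,11) fires=20
i=6 t=12 v=6: → [12,23),[6,17); WM=13
i=7 t=17 v=6: → [12,23); WM=13
i=8 t=15 v=4: → [12,23),[6,17); WM=16
i=9 t=20 v=6: → [18,29),[12,23); WM=16
i=10 t=19 v=3: → [18,29),[12,23); WM=16
i=11 t=25 v=1: → [24,35),[18,29); WM=24; [6,17) fires=19 [12,23) fires=31
i=12 t=25 v=1: → [24,35),[18,29); WM=24
i=13 t=21 v=5: → [18,29),[12,23); WM=24
i=14 t=17 v=6: DROP (t<24-4); WM=24
i=15 t=30 v=2: → [30,41),[24,35); WM=24
i=16 t=34 v=4: → [30,41),[24,35); WM=24
i=17 t=35 v=6: → [30,41); WM=34; [18,29) fires=16
i=18 t=28 v=6: DROP (t<34-4); WM=34
i=19 t=36 v=4: → [36,47),[30,41); WM=34
i=20 t=41 v=4: → [36,47); WM=40; [24,35) fires=8
i=21 t=43 v=3: → [42,53),[36,47); WM=40
i=22 t=33 v=6: DROP (t<40-4); WM=40
i=23 t=36 v=6: → [36,47),[30,41); WM=42; [30,41) fires=22

[0,11)=20 [6,17)=19 [12,23)=36 [18,29)=16 [24,35)=8 [30,41)=22 [36,47)=17 [42,53)=3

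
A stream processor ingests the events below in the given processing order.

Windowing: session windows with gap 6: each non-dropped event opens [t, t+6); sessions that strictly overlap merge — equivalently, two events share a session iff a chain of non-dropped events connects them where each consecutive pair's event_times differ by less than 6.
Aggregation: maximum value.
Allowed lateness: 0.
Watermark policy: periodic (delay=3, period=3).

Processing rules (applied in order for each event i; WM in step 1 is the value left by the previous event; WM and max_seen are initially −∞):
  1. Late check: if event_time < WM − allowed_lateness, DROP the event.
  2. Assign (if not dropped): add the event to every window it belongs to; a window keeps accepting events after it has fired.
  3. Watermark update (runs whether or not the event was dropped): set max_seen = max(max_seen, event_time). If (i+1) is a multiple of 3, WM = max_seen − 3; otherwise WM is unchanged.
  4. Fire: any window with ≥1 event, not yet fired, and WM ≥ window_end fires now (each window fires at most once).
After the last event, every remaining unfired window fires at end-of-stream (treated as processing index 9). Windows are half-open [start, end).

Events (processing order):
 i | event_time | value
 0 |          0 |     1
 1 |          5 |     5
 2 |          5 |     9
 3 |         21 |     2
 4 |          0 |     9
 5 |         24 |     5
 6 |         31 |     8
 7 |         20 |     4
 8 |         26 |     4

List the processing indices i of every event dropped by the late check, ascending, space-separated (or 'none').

4 7

i=0 t=0 v=1: → [0,6); WM=−∞
i=1 t=5 v=5: → [0,11); WM=−∞
i=2 t=5 v=9: → [0,11); WM=2
i=3 t=21 v=2: → [21,27); WM=2
i=4 t=0 v=9: DROP (t<2-0); WM=2
i=5 t=24 v=5: → [21,30); WM=21
i=6 t=31 v=8: → [31,37); WM=21
i=7 t=20 v=4: DROP (t<21-0); WM=21
i=8 t=26 v=4: → [21,37); WM=28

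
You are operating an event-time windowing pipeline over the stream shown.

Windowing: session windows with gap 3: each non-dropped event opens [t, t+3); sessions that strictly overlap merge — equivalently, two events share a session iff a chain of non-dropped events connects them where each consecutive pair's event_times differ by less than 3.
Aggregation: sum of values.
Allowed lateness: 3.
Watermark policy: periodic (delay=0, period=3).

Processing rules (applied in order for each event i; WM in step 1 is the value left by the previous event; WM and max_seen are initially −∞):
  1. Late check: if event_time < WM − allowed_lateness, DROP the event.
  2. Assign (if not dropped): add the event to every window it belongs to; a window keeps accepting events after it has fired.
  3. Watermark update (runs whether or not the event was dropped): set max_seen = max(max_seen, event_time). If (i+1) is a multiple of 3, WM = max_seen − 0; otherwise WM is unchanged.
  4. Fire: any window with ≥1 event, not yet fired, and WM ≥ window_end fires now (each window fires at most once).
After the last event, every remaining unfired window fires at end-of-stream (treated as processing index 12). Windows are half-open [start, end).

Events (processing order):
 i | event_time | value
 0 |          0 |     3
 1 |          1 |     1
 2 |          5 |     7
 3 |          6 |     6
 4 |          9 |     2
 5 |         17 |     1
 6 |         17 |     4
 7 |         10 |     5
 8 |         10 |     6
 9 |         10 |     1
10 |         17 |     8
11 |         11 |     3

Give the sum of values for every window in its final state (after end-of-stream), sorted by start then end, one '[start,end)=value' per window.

i=0 t=0 v=3: → [0,3); WM=−∞
i=1 t=1 v=1: → [0,4); WM=−∞
i=2 t=5 v=7: → [5,8); WM=5
i=3 t=6 v=6: → [5,9); WM=5
i=4 t=9 v=2: → [9,12); WM=5
i=5 t=17 v=1: → [17,20); WM=17
i=6 t=17 v=4: → [17,20); WM=17
i=7 t=10 v=5: DROP (t<17-3); WM=17
i=8 t=10 v=6: DROP (t<17-3); WM=17
i=9 t=10 v=1: DROP (t<17-3); WM=17
i=10 t=17 v=8: → [17,20); WM=17
i=11 t=11 v=3: DROP (t<17-3); WM=17

[0,4)=4 [5,9)=13 [9,12)=2 [17,20)=13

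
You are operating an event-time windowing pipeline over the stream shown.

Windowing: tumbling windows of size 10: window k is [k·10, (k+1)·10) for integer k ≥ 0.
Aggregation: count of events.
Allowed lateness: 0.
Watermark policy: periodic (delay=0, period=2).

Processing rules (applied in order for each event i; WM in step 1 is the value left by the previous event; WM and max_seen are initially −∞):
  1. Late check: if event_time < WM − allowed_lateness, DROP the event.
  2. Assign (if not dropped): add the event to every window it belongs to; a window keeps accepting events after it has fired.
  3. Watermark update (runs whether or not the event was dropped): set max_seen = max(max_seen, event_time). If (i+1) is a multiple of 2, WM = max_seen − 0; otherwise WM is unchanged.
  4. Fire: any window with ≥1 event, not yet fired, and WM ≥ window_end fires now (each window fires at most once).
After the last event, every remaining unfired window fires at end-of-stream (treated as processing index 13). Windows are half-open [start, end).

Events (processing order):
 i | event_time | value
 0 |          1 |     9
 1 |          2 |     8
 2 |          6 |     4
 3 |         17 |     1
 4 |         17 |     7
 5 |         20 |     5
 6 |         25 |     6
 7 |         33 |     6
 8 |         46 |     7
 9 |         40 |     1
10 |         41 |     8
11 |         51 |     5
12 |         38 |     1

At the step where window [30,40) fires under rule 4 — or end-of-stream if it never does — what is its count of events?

1

i=0 t=1 v=9: → [0,10); WM=−∞
i=1 t=2 v=8: → [0,10); WM=2
i=2 t=6 v=4: → [0,10); WM=2
i=3 t=17 v=1: → [10,20); WM=17; [0,10) fires=3
i=4 t=17 v=7: → [10,20); WM=17
i=5 t=20 v=5: → [20,30); WM=20; [10,20) fires=2
i=6 t=25 v=6: → [20,30); WM=20
i=7 t=33 v=6: → [30,40); WM=33; [20,30) fires=2
i=8 t=46 v=7: → [40,50); WM=33
i=9 t=40 v=1: → [40,50); WM=46; [30,40) fires=1
i=10 t=41 v=8: DROP (t<46-0); WM=46
i=11 t=51 v=5: → [50,60); WM=51; [40,50) fires=2
i=12 t=38 v=1: DROP (t<51-0); WM=51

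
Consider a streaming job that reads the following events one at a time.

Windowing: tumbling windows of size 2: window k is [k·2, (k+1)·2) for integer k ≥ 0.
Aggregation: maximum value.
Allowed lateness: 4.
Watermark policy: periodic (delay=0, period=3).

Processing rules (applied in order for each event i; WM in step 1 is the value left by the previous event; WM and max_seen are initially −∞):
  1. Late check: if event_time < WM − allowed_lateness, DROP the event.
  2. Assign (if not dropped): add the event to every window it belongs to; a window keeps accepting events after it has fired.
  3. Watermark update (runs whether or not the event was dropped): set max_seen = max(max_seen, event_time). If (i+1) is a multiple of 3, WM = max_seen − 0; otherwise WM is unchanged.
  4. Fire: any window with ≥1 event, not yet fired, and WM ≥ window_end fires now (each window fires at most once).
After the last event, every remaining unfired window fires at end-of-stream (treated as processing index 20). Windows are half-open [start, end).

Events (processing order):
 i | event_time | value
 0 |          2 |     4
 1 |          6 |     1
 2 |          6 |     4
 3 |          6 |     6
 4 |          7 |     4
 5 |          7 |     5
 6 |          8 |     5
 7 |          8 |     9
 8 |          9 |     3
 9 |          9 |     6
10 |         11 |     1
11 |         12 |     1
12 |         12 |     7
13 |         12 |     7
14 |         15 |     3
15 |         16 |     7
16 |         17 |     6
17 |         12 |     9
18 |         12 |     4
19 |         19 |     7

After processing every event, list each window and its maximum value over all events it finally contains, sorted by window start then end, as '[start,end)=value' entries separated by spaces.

i=0 t=2 v=4: → [2,4); WM=−∞
i=1 t=6 v=1: → [6,8); WM=−∞
i=2 t=6 v=4: → [6,8); WM=6; [2,4) fires=4
i=3 t=6 v=6: → [6,8); WM=6
i=4 t=7 v=4: → [6,8); WM=6
i=5 t=7 v=5: → [6,8); WM=7
i=6 t=8 v=5: → [8,10); WM=7
i=7 t=8 v=9: → [8,10); WM=7
i=8 t=9 v=3: → [8,10); WM=9; [6,8) fires=6
i=9 t=9 v=6: → [8,10); WM=9
i=10 t=11 v=1: → [10,12); WM=9
i=11 t=12 v=1: → [12,14); WM=12; [8,10) fires=9 [10,12) fires=1
i=12 t=12 v=7: → [12,14); WM=12
i=13 t=12 v=7: → [12,14); WM=12
i=14 t=15 v=3: → [14,16); WM=15; [12,14) fires=7
i=15 t=16 v=7: → [16,18); WM=15
i=16 t=17 v=6: → [16,18); WM=15
i=17 t=12 v=9: → [12,14); WM=17; [14,16) fires=3
i=18 t=12 v=4: DROP (t<17-4); WM=17
i=19 t=19 v=7: → [18,20); WM=17

[2,4)=4 [6,8)=6 [8,10)=9 [10,12)=1 [12,14)=9 [14,16)=3 [16,18)=7 [18,20)=7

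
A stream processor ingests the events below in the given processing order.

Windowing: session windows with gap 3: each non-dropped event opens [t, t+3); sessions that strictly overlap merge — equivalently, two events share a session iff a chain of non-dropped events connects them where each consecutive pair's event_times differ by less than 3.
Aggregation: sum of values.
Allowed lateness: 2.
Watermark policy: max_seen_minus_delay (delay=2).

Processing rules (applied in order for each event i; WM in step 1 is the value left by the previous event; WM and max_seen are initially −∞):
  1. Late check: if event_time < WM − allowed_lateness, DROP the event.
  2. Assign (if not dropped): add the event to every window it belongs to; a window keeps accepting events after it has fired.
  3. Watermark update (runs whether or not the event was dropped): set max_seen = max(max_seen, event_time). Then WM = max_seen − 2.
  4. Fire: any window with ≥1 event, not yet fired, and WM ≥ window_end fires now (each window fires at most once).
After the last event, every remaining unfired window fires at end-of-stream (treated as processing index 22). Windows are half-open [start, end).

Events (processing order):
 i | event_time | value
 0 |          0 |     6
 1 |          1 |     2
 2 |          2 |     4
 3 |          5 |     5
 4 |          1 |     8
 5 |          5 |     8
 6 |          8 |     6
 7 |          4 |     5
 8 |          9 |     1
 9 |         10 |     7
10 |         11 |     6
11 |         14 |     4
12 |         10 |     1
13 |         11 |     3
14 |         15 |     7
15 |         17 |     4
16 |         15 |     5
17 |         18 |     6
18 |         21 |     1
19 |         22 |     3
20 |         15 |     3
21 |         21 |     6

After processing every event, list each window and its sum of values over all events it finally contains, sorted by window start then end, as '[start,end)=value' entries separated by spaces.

i=0 t=0 v=6: → [0,3); WM=-2
i=1 t=1 v=2: → [0,4); WM=-1
i=2 t=2 v=4: → [0,5); WM=0
i=3 t=5 v=5: → [5,8); WM=3
i=4 t=1 v=8: → [0,5); WM=3
i=5 t=5 v=8: → [5,8); WM=3
i=6 t=8 v=6: → [8,11); WM=6
i=7 t=4 v=5: → [0,8); WM=6
i=8 t=9 v=1: → [8,12); WM=7
i=9 t=10 v=7: → [8,13); WM=8
i=10 t=11 v=6: → [8,14); WM=9
i=11 t=14 v=4: → [14,17); WM=12
i=12 t=10 v=1: → [8,14); WM=12
i=13 t=11 v=3: → [8,14); WM=12
i=14 t=15 v=7: → [14,18); WM=13
i=15 t=17 v=4: → [14,20); WM=15
i=16 t=15 v=5: → [14,20); WM=15
i=17 t=18 v=6: → [14,21); WM=16
i=18 t=21 v=1: → [21,24); WM=19
i=19 t=22 v=3: → [21,25); WM=20
i=20 t=15 v=3: DROP (t<20-2); WM=20
i=21 t=21 v=6: → [21,25); WM=20

[0,8)=38 [8,14)=24 [14,21)=26 [21,25)=10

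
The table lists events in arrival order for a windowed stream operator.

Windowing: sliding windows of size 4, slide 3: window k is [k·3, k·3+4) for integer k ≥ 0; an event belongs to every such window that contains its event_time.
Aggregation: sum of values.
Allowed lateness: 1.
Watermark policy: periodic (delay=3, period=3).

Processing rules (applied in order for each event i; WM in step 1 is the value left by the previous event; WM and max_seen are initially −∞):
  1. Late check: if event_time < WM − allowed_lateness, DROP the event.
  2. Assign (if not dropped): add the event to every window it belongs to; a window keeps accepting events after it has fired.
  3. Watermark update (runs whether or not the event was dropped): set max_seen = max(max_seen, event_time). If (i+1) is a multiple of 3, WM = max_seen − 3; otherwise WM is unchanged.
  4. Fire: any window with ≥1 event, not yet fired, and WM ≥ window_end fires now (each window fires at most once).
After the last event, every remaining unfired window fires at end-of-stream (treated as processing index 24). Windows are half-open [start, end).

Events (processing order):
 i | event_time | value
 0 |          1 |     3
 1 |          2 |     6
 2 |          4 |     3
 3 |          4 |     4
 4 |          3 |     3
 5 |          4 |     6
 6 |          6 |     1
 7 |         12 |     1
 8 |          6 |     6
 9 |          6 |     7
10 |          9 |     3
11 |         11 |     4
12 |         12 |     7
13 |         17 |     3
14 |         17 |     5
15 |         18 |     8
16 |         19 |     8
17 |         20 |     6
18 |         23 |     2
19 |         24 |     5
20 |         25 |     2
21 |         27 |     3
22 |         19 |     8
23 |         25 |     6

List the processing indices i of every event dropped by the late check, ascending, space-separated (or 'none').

i=0 t=1 v=3: → [0,4); WM=−∞
i=1 t=2 v=6: → [0,4); WM=−∞
i=2 t=4 v=3: → [3,7); WM=1
i=3 t=4 v=4: → [3,7); WM=1
i=4 t=3 v=3: → [3,7),[0,4); WM=1
i=5 t=4 v=6: → [3,7); WM=1
i=6 t=6 v=1: → [6,10),[3,7); WM=1
i=7 t=12 v=1: → [12,16),[9,13); WM=1
i=8 t=6 v=6: → [6,10),[3,7); WM=9; [0,4) fires=12 [3,7) fires=23
i=9 t=6 v=7: DROP (t<9-1); WM=9
i=10 t=9 v=3: → [9,13),[6,10); WM=9
i=11 t=11 v=4: → [9,13); WM=9
i=12 t=12 v=7: → [12,16),[9,13); WM=9
i=13 t=17 v=3: → [15,19); WM=9
i=14 t=17 v=5: → [15,19); WM=14; [6,10) fires=10 [9,13) fires=15
i=15 t=18 v=8: → [18,22),[15,19); WM=14
i=16 t=19 v=8: → [18,22); WM=14
i=17 t=20 v=6: → [18,22); WM=17; [12,16) fires=8
i=18 t=23 v=2: → [21,25); WM=17
i=19 t=24 v=5: → [24,28),[21,25); WM=17
i=20 t=25 v=2: → [24,28); WM=22; [15,19) fires=16 [18,22) fires=22
i=21 t=27 v=3: → [27,31),[24,28); WM=22
i=22 t=19 v=8: DROP (t<22-1); WM=22
i=23 t=25 v=6: → [24,28); WM=24

9 22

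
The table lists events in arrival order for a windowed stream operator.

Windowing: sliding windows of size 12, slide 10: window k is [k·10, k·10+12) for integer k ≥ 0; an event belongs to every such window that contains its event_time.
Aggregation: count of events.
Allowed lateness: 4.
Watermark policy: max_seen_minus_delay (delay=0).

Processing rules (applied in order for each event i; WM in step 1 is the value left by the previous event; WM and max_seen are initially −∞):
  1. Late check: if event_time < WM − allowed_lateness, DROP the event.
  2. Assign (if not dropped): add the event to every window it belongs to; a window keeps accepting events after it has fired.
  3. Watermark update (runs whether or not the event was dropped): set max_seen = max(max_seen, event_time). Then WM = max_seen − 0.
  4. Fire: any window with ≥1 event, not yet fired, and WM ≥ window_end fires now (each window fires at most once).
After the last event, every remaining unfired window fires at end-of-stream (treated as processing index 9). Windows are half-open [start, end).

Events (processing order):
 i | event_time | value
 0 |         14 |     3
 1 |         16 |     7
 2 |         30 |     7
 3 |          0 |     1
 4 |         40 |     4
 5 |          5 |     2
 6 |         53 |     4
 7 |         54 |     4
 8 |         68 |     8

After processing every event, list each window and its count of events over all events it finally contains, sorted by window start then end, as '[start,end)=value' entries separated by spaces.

i=0 t=14 v=3: → [10,22); WM=14
i=1 t=16 v=7: → [10,22); WM=16
i=2 t=30 v=7: → [30,42),[20,32); WM=30; [10,22) fires=2
i=3 t=0 v=1: DROP (t<30-4); WM=30
i=4 t=40 v=4: → [40,52),[30,42); WM=40; [20,32) fires=1
i=5 t=5 v=2: DROP (t<40-4); WM=40
i=6 t=53 v=4: → [50,62); WM=53; [30,42) fires=2 [40,52) fires=1
i=7 t=54 v=4: → [50,62); WM=54
i=8 t=68 v=8: → [60,72); WM=68; [50,62) fires=2

[10,22)=2 [20,32)=1 [30,42)=2 [40,52)=1 [50,62)=2 [60,72)=1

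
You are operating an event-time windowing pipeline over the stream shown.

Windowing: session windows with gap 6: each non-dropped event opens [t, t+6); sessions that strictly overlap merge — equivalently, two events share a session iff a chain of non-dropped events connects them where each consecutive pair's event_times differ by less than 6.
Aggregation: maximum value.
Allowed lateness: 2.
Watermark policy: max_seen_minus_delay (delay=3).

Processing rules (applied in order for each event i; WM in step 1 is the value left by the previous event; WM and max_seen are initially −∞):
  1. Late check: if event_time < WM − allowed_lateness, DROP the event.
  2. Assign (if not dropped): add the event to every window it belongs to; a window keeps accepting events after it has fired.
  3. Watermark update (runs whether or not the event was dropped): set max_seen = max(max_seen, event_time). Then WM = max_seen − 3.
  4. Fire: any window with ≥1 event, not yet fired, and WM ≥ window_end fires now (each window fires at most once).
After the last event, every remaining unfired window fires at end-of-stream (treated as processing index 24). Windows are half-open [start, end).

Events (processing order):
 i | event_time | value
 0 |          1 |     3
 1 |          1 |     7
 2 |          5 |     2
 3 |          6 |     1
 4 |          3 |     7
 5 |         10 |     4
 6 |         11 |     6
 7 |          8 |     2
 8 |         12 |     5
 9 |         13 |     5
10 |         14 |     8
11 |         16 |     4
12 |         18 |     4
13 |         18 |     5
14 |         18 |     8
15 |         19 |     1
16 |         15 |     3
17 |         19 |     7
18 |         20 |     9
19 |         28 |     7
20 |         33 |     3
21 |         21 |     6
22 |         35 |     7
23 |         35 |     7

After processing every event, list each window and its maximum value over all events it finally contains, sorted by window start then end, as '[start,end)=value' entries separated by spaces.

i=0 t=1 v=3: → [1,7); WM=-2
i=1 t=1 v=7: → [1,7); WM=-2
i=2 t=5 v=2: → [1,11); WM=2
i=3 t=6 v=1: → [1,12); WM=3
i=4 t=3 v=7: → [1,12); WM=3
i=5 t=10 v=4: → [1,16); WM=7
i=6 t=11 v=6: → [1,17); WM=8
i=7 t=8 v=2: → [1,17); WM=8
i=8 t=12 v=5: → [1,18); WM=9
i=9 t=13 v=5: → [1,19); WM=10
i=10 t=14 v=8: → [1,20); WM=11
i=11 t=16 v=4: → [1,22); WM=13
i=12 t=18 v=4: → [1,24); WM=15
i=13 t=18 v=5: → [1,24); WM=15
i=14 t=18 v=8: → [1,24); WM=15
i=15 t=19 v=1: → [1,25); WM=16
i=16 t=15 v=3: → [1,25); WM=16
i=17 t=19 v=7: → [1,25); WM=16
i=18 t=20 v=9: → [1,26); WM=17
i=19 t=28 v=7: → [28,34); WM=25
i=20 t=33 v=3: → [28,39); WM=30
i=21 t=21 v=6: DROP (t<30-2); WM=30
i=22 t=35 v=7: → [28,41); WM=32
i=23 t=35 v=7: → [28,41); WM=32

[1,26)=9 [28,41)=7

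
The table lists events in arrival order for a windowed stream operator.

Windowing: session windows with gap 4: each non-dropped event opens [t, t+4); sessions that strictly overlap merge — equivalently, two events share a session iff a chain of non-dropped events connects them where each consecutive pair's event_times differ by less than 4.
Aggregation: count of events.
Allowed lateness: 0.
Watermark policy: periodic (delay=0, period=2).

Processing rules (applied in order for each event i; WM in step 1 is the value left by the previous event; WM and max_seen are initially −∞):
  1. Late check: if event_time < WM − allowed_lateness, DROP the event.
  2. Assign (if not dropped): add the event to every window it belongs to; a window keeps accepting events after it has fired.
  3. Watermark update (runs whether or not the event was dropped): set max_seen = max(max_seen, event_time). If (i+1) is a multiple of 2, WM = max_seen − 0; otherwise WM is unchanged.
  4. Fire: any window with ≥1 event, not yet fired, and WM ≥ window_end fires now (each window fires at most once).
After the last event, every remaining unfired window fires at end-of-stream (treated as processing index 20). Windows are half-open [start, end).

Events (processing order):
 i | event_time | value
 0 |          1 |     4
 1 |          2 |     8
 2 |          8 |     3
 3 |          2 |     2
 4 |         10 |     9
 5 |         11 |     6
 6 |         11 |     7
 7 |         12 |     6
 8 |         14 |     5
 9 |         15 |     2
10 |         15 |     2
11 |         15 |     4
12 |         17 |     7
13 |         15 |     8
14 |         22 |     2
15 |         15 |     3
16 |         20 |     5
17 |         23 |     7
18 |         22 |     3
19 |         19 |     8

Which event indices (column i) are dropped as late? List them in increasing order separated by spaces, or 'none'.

15 16 18 19

i=0 t=1 v=4: → [1,5); WM=−∞
i=1 t=2 v=8: → [1,6); WM=2
i=2 t=8 v=3: → [8,12); WM=2
i=3 t=2 v=2: → [1,6); WM=8
i=4 t=10 v=9: → [8,14); WM=8
i=5 t=11 v=6: → [8,15); WM=11
i=6 t=11 v=7: → [8,15); WM=11
i=7 t=12 v=6: → [8,16); WM=12
i=8 t=14 v=5: → [8,18); WM=12
i=9 t=15 v=2: → [8,19); WM=15
i=10 t=15 v=2: → [8,19); WM=15
i=11 t=15 v=4: → [8,19); WM=15
i=12 t=17 v=7: → [8,21); WM=15
i=13 t=15 v=8: → [8,21); WM=17
i=14 t=22 v=2: → [22,26); WM=17
i=15 t=15 v=3: DROP (t<17-0); WM=22
i=16 t=20 v=5: DROP (t<22-0); WM=22
i=17 t=23 v=7: → [22,27); WM=23
i=18 t=22 v=3: DROP (t<23-0); WM=23
i=19 t=19 v=8: DROP (t<23-0); WM=23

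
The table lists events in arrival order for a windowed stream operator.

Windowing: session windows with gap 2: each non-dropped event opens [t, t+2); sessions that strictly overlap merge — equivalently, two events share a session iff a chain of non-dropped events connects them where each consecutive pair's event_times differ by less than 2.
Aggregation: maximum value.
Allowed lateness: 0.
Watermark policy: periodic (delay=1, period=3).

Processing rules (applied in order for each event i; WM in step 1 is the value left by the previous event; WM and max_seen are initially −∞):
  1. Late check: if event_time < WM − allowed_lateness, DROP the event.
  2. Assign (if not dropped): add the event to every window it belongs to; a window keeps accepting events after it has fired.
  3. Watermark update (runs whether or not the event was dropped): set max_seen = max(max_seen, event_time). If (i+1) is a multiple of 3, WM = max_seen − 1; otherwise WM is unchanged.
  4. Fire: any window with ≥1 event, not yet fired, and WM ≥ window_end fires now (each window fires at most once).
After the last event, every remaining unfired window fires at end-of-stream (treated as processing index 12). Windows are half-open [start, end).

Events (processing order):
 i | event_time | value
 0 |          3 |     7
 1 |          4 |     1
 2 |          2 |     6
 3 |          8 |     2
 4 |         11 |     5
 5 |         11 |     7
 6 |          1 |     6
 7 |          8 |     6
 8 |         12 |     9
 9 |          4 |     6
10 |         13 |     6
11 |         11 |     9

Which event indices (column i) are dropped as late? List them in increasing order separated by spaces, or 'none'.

6 7 9

i=0 t=3 v=7: → [3,5); WM=−∞
i=1 t=4 v=1: → [3,6); WM=−∞
i=2 t=2 v=6: → [2,6); WM=3
i=3 t=8 v=2: → [8,10); WM=3
i=4 t=11 v=5: → [11,13); WM=3
i=5 t=11 v=7: → [11,13); WM=10
i=6 t=1 v=6: DROP (t<10-0); WM=10
i=7 t=8 v=6: DROP (t<10-0); WM=10
i=8 t=12 v=9: → [11,14); WM=11
i=9 t=4 v=6: DROP (t<11-0); WM=11
i=10 t=13 v=6: → [11,15); WM=11
i=11 t=11 v=9: → [11,15); WM=12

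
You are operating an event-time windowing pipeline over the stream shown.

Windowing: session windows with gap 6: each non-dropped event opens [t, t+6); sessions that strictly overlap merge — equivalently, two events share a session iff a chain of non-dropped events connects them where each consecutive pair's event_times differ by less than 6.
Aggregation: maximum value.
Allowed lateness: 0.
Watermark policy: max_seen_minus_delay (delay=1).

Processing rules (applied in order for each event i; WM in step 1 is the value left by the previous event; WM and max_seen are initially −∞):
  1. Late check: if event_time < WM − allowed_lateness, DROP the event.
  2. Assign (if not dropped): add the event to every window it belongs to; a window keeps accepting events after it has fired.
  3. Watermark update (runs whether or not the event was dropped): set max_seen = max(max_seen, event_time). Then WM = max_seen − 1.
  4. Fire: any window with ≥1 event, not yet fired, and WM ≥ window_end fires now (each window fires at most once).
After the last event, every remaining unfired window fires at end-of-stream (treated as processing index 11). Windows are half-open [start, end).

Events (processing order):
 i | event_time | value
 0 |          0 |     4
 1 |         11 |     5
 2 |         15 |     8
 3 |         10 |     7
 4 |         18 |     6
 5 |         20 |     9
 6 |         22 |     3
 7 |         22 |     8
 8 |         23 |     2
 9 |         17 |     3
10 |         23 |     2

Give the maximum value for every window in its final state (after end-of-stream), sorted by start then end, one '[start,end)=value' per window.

i=0 t=0 v=4: → [0,6); WM=-1
i=1 t=11 v=5: → [11,17); WM=10
i=2 t=15 v=8: → [11,21); WM=14
i=3 t=10 v=7: DROP (t<14-0); WM=14
i=4 t=18 v=6: → [11,24); WM=17
i=5 t=20 v=9: → [11,26); WM=19
i=6 t=22 v=3: → [11,28); WM=21
i=7 t=22 v=8: → [11,28); WM=21
i=8 t=23 v=2: → [11,29); WM=22
i=9 t=17 v=3: DROP (t<22-0); WM=22
i=10 t=23 v=2: → [11,29); WM=22

[0,6)=4 [11,29)=9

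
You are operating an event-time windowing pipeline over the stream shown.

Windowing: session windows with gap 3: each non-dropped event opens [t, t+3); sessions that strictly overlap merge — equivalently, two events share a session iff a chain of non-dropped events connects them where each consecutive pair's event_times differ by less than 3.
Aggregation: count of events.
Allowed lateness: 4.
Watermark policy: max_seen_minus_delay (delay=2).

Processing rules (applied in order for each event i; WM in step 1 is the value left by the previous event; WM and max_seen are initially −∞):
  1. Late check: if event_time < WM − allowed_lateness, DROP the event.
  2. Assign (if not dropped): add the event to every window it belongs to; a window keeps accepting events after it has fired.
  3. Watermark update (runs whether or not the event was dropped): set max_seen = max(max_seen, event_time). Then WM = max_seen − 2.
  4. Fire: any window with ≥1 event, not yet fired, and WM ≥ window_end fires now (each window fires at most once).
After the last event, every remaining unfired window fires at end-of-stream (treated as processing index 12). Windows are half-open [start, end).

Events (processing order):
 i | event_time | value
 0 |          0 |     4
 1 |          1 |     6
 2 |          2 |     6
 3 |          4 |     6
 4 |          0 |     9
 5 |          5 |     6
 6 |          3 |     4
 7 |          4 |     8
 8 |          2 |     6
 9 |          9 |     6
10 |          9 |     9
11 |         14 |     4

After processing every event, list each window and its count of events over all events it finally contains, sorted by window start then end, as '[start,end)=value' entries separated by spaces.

[0,8)=9 [9,12)=2 [14,17)=1

i=0 t=0 v=4: → [0,3); WM=-2
i=1 t=1 v=6: → [0,4); WM=-1
i=2 t=2 v=6: → [0,5); WM=0
i=3 t=4 v=6: → [0,7); WM=2
i=4 t=0 v=9: → [0,7); WM=2
i=5 t=5 v=6: → [0,8); WM=3
i=6 t=3 v=4: → [0,8); WM=3
i=7 t=4 v=8: → [0,8); WM=3
i=8 t=2 v=6: → [0,8); WM=3
i=9 t=9 v=6: → [9,12); WM=7
i=10 t=9 v=9: → [9,12); WM=7
i=11 t=14 v=4: → [14,17); WM=12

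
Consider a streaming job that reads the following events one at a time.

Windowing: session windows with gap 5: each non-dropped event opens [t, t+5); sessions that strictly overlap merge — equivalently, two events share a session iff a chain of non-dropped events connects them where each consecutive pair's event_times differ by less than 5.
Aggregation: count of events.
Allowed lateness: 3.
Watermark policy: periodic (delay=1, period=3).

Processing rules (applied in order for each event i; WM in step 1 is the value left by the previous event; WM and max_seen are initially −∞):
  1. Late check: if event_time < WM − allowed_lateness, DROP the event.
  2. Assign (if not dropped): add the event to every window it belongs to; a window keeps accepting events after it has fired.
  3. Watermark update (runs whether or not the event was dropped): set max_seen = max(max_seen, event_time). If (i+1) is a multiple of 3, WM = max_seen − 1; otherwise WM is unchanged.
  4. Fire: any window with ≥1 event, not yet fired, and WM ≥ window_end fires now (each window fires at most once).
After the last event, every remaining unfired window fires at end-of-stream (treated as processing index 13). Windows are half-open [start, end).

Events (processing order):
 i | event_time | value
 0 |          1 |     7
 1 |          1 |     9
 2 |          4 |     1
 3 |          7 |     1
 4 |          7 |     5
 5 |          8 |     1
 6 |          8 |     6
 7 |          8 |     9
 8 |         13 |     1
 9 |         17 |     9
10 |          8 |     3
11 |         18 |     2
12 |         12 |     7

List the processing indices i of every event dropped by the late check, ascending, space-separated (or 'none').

10 12

i=0 t=1 v=7: → [1,6); WM=−∞
i=1 t=1 v=9: → [1,6); WM=−∞
i=2 t=4 v=1: → [1,9); WM=3
i=3 t=7 v=1: → [1,12); WM=3
i=4 t=7 v=5: → [1,12); WM=3
i=5 t=8 v=1: → [1,13); WM=7
i=6 t=8 v=6: → [1,13); WM=7
i=7 t=8 v=9: → [1,13); WM=7
i=8 t=13 v=1: → [13,18); WM=12
i=9 t=17 v=9: → [13,22); WM=12
i=10 t=8 v=3: DROP (t<12-3); WM=12
i=11 t=18 v=2: → [13,23); WM=17
i=12 t=12 v=7: DROP (t<17-3); WM=17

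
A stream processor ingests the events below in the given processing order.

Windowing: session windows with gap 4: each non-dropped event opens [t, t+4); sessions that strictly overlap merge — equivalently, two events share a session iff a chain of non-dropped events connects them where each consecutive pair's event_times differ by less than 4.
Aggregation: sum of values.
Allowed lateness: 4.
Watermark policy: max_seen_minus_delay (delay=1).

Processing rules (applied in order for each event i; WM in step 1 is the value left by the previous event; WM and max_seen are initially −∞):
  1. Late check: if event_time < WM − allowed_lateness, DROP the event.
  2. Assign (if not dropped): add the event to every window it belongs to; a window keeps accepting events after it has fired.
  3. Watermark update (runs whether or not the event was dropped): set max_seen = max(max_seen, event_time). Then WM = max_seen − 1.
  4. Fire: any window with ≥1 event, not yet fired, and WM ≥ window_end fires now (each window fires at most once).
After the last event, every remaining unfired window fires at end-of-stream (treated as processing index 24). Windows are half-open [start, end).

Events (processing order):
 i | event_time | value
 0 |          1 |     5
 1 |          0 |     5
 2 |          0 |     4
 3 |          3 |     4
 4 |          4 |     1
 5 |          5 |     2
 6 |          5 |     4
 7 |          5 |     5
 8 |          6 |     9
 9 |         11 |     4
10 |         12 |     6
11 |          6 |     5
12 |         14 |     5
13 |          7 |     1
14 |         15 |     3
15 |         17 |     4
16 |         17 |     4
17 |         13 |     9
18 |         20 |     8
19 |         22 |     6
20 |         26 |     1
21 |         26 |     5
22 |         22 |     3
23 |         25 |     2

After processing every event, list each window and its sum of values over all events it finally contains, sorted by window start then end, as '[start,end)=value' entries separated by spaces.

[0,10)=39 [11,30)=60

i=0 t=1 v=5: → [1,5); WM=0
i=1 t=0 v=5: → [0,5); WM=0
i=2 t=0 v=4: → [0,5); WM=0
i=3 t=3 v=4: → [0,7); WM=2
i=4 t=4 v=1: → [0,8); WM=3
i=5 t=5 v=2: → [0,9); WM=4
i=6 t=5 v=4: → [0,9); WM=4
i=7 t=5 v=5: → [0,9); WM=4
i=8 t=6 v=9: → [0,10); WM=5
i=9 t=11 v=4: → [11,15); WM=10
i=10 t=12 v=6: → [11,16); WM=11
i=11 t=6 v=5: DROP (t<11-4); WM=11
i=12 t=14 v=5: → [11,18); WM=13
i=13 t=7 v=1: DROP (t<13-4); WM=13
i=14 t=15 v=3: → [11,19); WM=14
i=15 t=17 v=4: → [11,21); WM=16
i=16 t=17 v=4: → [11,21); WM=16
i=17 t=13 v=9: → [11,21); WM=16
i=18 t=20 v=8: → [11,24); WM=19
i=19 t=22 v=6: → [11,26); WM=21
i=20 t=26 v=1: → [26,30); WM=25
i=21 t=26 v=5: → [26,30); WM=25
i=22 t=22 v=3: → [11,26); WM=25
i=23 t=25 v=2: → [11,30); WM=25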